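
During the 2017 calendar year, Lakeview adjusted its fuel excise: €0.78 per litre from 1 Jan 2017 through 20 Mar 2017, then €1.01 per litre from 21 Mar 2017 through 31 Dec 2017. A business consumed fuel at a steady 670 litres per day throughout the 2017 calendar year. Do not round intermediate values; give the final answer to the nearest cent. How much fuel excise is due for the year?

€234,821.60

1 Jan – 20 Mar 2017: 79 days × 670 litres/day = 52,930 litres at €0.78/litre → €41,285.40
21 Mar – 31 Dec 2017: 286 days × 670 litres/day = 191,620 litres at €1.01/litre → €193,536.20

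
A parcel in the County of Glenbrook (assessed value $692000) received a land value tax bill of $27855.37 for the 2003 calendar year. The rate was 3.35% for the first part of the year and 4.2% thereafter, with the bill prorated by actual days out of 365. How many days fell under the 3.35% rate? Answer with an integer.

75 days

Let d = days at the first rate; then 365 − d days at the second rate.
$692000 × [3.35%·d + 4.2%·(365−d)] / 365 = $27855.37
Solving gives d = 75, so the new rate took effect on March 17, 2003.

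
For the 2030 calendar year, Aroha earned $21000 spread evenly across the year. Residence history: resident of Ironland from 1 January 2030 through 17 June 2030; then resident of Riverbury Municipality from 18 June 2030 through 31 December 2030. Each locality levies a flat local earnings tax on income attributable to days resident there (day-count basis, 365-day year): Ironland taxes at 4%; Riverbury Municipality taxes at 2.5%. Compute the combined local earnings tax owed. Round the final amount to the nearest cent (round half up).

$669.99

Ironland, 1 January – 17 June 2030: 168 days → $21000 × 4% × 168/365 = $386.6301
Riverbury Municipality, 18 June – 31 December 2030: 197 days → $21000 × 2.5% × 197/365 = $283.3562
Total = $669.9863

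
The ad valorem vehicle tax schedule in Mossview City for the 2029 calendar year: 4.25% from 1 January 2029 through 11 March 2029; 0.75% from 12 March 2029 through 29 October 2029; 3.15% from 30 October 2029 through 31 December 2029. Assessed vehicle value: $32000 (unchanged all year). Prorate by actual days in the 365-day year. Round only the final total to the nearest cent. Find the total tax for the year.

$587.35

1 January – 11 March 2029: 70 days at 4.25% → $32000 × 4.25% × 70/365 = $260.8219
12 March – 29 October 2029: 232 days at 0.75% → $32000 × 0.75% × 232/365 = $152.5479
30 October – 31 December 2029: 63 days at 3.15% → $32000 × 3.15% × 63/365 = $173.9836
Total = $587.3534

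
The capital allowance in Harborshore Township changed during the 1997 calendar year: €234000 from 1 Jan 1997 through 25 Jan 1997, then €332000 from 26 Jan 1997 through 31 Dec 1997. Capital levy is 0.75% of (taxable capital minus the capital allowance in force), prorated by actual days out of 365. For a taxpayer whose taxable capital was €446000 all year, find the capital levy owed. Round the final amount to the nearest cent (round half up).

€905.34

1 Jan – 25 Jan 1997: 25 days, exemption €234000 → (€446000 − €234000) × 0.75% × 25/365 = €108.9041
26 Jan – 31 Dec 1997: 340 days, exemption €332000 → (€446000 − €332000) × 0.75% × 340/365 = €796.4384
Total = €905.3425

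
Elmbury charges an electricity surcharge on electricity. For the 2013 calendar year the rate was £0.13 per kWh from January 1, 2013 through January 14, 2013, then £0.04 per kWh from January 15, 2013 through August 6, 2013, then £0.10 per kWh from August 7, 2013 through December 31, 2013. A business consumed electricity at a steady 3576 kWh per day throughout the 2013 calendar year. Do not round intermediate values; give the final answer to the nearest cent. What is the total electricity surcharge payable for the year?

January 1 – January 14, 2013: 14 days × 3576 kWh/day = 50,064 kWh at £0.13/kWh → £6,508.32
January 15 – August 6, 2013: 204 days × 3576 kWh/day = 729,504 kWh at £0.04/kWh → £29,180.16
August 7 – December 31, 2013: 147 days × 3576 kWh/day = 525,672 kWh at £0.10/kWh → £52,567.20

£88,255.68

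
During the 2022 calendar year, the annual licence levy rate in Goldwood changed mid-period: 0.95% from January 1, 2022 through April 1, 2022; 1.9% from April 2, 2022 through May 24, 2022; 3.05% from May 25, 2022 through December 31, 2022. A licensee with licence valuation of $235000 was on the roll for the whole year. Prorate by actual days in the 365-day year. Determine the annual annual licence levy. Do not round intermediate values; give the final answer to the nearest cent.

January 1 – April 1, 2022: 91 days at 0.95% → $235000 × 0.95% × 91/365 = $556.5959
April 2 – May 24, 2022: 53 days at 1.9% → $235000 × 1.9% × 53/365 = $648.3425
May 25 – December 31, 2022: 221 days at 3.05% → $235000 × 3.05% × 221/365 = $4339.7740
Total = $5544.7123

$5544.71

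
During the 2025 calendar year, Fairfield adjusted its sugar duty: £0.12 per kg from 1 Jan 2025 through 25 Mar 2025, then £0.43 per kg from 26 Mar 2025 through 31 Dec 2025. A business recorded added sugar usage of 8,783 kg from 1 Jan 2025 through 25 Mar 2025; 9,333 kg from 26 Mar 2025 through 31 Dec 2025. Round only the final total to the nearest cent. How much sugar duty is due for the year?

£5,067.15

1 Jan – 25 Mar 2025: 8,783 kg at £0.12/kg → £1,053.96
26 Mar – 31 Dec 2025: 9,333 kg at £0.43/kg → £4,013.19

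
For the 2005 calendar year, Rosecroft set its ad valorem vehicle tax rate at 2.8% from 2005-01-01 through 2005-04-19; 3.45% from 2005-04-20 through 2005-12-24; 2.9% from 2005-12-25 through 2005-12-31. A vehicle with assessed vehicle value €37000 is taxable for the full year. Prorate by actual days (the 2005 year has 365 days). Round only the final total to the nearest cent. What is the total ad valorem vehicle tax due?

€1200.78

2005-01-01 to 2005-04-19: 109 days at 2.8% → €37000 × 2.8% × 109/365 = €309.3808
2005-04-20 to 2005-12-24: 249 days at 3.45% → €37000 × 3.45% × 249/365 = €870.8178
2005-12-25 to 2005-12-31: 7 days at 2.9% → €37000 × 2.9% × 7/365 = €20.5781
Total = €1200.7767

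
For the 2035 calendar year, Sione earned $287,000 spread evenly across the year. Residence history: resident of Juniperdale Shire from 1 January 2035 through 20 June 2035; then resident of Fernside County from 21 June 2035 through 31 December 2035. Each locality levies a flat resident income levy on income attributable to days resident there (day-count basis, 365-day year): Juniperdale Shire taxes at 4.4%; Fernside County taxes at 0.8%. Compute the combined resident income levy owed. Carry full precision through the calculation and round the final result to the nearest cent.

Juniperdale Shire, 1 January – 20 June 2035: 171 days → $287,000 × 4.4% × 171/365 = $5,916.1315
Fernside County, 21 June – 31 December 2035: 194 days → $287,000 × 0.8% × 194/365 = $1,220.3397
Total = $7,136.4712

$7,136.47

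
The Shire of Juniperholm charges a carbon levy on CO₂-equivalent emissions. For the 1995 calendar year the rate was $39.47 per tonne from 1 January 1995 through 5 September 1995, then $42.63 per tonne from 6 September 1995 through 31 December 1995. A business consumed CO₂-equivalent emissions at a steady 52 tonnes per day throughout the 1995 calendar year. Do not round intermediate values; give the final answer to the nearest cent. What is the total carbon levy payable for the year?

1 January – 5 September 1995: 248 days × 52 tonnes/day = 12,896 tonnes at $39.47/tonne → $509005.12
6 September – 31 December 1995: 117 days × 52 tonnes/day = 6,084 tonnes at $42.63/tonne → $259360.92

$768366.04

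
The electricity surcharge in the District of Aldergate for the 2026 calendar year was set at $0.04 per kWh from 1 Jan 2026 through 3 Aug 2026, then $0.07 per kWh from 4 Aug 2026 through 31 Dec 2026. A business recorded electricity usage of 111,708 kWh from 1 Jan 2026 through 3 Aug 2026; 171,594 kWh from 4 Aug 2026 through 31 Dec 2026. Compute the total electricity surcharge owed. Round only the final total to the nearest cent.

$16479.90

1 Jan – 3 Aug 2026: 111,708 kWh at $0.04/kWh → $4468.32
4 Aug – 31 Dec 2026: 171,594 kWh at $0.07/kWh → $12011.58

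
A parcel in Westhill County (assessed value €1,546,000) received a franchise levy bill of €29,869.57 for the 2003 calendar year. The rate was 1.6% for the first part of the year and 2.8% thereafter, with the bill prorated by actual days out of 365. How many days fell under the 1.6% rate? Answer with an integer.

264 days

Let d = days at the first rate; then 365 − d days at the second rate.
€1,546,000 × [1.6%·d + 2.8%·(365−d)] / 365 = €29,869.57
Solving gives d = 264, so the new rate took effect on September 22, 2003.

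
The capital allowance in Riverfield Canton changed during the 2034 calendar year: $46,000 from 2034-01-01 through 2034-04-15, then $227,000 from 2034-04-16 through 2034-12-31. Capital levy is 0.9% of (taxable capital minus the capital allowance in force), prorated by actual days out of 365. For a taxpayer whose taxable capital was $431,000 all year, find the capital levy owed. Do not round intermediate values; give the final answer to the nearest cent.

2034-01-01 to 2034-04-15: 105 days, exemption $46,000 → ($431,000 − $46,000) × 0.9% × 105/365 = $996.7808
2034-04-16 to 2034-12-31: 260 days, exemption $227,000 → ($431,000 − $227,000) × 0.9% × 260/365 = $1,307.8356
Total = $2,304.6164

$2,304.62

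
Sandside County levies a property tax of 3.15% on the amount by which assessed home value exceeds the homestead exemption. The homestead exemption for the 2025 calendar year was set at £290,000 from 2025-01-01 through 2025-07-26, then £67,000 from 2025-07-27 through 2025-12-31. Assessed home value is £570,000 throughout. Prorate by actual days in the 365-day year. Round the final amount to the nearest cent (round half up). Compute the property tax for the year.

£11,860.74

2025-01-01 to 2025-07-26: 207 days, exemption £290,000 → (£570,000 − £290,000) × 3.15% × 207/365 = £5,002.0274
2025-07-27 to 2025-12-31: 158 days, exemption £67,000 → (£570,000 − £67,000) × 3.15% × 158/365 = £6,858.7151
Total = £11,860.7425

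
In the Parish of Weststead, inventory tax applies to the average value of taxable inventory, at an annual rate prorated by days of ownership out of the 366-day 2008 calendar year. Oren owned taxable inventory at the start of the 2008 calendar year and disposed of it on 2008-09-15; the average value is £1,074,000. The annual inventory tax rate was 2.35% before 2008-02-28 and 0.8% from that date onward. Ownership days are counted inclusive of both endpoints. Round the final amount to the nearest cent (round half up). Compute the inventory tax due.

£8,718.18

2008-01-01 to 2008-02-27: 58 days at 2.35% → £1,074,000 × 2.35% × 58/366 = £3,999.6230
2008-02-28 to 2008-09-15: 201 days at 0.8% → £1,074,000 × 0.8% × 201/366 = £4,718.5574
Total = £8,718.1803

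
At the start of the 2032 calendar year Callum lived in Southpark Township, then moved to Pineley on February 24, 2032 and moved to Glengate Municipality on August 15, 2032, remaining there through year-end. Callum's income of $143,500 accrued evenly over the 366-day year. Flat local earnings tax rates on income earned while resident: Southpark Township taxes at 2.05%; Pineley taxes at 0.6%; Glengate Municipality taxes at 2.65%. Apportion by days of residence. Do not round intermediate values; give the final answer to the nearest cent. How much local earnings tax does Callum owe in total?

$2,285.22

Southpark Township, January 1 – February 23, 2032: 54 days → $143,500 × 2.05% × 54/366 = $434.0287
Pineley, February 24 – August 14, 2032: 173 days → $143,500 × 0.6% × 173/366 = $406.9754
Glengate Municipality, August 15 – December 31, 2032: 139 days → $143,500 × 2.65% × 139/366 = $1,444.2138
Total = $2,285.2179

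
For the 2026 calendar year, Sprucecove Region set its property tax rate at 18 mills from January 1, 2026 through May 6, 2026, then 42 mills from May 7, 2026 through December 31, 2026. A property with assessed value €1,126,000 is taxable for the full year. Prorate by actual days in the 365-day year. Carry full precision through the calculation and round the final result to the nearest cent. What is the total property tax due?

January 1 – May 6, 2026: 126 days at 18 mills → €1,126,000 × 1.8% × 126/365 = €6,996.6247
May 7 – December 31, 2026: 239 days at 42 mills → €1,126,000 × 4.2% × 239/365 = €30,966.5425
Total = €37,963.1671

€37,963.17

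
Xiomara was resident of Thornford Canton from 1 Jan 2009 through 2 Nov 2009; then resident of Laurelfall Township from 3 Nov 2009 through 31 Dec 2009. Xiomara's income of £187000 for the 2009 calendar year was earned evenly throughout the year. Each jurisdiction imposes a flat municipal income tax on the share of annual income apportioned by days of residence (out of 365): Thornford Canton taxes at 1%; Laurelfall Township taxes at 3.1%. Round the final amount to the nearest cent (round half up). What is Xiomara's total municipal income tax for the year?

£2504.78

Thornford Canton, 1 Jan – 2 Nov 2009: 306 days → £187000 × 1% × 306/365 = £1567.7260
Laurelfall Township, 3 Nov – 31 Dec 2009: 59 days → £187000 × 3.1% × 59/365 = £937.0493
Total = £2504.7753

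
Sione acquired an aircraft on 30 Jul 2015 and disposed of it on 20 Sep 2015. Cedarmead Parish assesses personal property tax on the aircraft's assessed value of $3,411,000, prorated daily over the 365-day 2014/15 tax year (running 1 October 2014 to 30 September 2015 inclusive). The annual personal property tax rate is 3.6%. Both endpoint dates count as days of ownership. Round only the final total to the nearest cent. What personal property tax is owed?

$17,830.65

Days held (30 Jul – 20 Sep 2015): 53 out of 365
Tax = $3,411,000 × 3.6% × 53/365 = $17,830.6521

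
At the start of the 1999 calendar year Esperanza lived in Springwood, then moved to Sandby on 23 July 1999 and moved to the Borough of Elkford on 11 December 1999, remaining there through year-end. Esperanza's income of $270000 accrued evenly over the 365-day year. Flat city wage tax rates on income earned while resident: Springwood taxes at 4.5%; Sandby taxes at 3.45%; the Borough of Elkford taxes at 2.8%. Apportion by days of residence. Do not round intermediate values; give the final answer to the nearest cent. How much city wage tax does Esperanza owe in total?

Springwood, 1 January – 22 July 1999: 203 days → $270000 × 4.5% × 203/365 = $6757.3973
Sandby, 23 July – 10 December 1999: 141 days → $270000 × 3.45% × 141/365 = $3598.3973
The Borough of Elkford, 11 December – 31 December 1999: 21 days → $270000 × 2.8% × 21/365 = $434.9589
Total = $10790.7534

$10790.75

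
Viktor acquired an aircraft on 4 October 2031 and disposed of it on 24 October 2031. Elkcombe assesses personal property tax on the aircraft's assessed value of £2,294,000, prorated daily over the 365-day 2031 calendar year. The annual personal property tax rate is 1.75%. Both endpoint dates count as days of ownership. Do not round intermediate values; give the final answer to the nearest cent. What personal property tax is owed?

Days held (4 October – 24 October 2031): 21 out of 365
Tax = £2,294,000 × 1.75% × 21/365 = £2,309.7123

£2,309.71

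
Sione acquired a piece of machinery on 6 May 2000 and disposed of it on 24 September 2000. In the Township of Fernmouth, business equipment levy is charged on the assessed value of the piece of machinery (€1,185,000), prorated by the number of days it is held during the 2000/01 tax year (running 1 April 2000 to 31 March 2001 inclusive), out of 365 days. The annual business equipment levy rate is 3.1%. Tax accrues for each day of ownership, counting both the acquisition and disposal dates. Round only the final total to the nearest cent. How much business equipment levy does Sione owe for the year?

Days held (6 May – 24 September 2000): 142 out of 365
Tax = €1,185,000 × 3.1% × 142/365 = €14,291.4247

€14,291.42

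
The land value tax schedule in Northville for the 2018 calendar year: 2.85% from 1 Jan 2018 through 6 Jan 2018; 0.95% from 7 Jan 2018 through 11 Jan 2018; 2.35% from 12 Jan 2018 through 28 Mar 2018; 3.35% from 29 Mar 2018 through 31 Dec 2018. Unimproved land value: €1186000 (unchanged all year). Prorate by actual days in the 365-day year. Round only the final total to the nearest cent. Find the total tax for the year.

€36774.12

1 Jan – 6 Jan 2018: 6 days at 2.85% → €1186000 × 2.85% × 6/365 = €555.6329
7 Jan – 11 Jan 2018: 5 days at 0.95% → €1186000 × 0.95% × 5/365 = €154.3425
12 Jan – 28 Mar 2018: 76 days at 2.35% → €1186000 × 2.35% × 76/365 = €5803.2767
29 Mar – 31 Dec 2018: 278 days at 3.35% → €1186000 × 3.35% × 278/365 = €30260.8712
Total = €36774.1233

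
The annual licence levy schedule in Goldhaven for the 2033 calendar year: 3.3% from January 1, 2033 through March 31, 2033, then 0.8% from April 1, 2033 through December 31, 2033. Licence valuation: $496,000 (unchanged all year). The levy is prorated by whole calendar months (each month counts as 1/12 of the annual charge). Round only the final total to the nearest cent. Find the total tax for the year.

$7,068.00

January 1 – March 31, 2033: 3 months at 3.3% → $496,000 × 3.3% × 3/12 = $4,092.0000
April 1 – December 31, 2033: 9 months at 0.8% → $496,000 × 0.8% × 9/12 = $2,976.0000
Total = $7,068.0000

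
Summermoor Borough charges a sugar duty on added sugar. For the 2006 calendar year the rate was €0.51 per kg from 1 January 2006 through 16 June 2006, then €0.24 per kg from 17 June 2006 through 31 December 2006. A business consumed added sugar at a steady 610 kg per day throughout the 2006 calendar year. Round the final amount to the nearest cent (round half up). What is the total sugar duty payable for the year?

€80,940.90

1 January – 16 June 2006: 167 days × 610 kg/day = 101,870 kg at €0.51/kg → €51,953.70
17 June – 31 December 2006: 198 days × 610 kg/day = 120,780 kg at €0.24/kg → €28,987.20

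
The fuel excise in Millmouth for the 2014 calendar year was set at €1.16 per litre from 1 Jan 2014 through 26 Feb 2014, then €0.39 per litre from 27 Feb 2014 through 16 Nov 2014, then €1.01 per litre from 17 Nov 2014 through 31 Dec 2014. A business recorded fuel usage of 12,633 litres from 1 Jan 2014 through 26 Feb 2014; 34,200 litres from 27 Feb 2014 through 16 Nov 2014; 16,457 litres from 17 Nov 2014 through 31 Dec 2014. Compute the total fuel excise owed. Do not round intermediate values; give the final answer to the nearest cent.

€44,613.85

1 Jan – 26 Feb 2014: 12,633 litres at €1.16/litre → €14,654.28
27 Feb – 16 Nov 2014: 34,200 litres at €0.39/litre → €13,338.00
17 Nov – 31 Dec 2014: 16,457 litres at €1.01/litre → €16,621.57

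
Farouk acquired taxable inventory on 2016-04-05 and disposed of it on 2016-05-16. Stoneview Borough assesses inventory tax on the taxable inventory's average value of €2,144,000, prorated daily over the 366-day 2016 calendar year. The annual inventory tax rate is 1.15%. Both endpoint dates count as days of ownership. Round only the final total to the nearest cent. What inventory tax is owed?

Days held (2016-04-05 to 2016-05-16): 42 out of 366
Tax = €2,144,000 × 1.15% × 42/366 = €2,829.3770

€2,829.38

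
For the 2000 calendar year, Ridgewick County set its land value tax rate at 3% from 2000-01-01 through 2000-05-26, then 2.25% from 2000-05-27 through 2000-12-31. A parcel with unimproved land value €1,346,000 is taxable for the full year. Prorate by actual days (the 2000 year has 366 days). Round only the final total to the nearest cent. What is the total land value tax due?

2000-01-01 to 2000-05-26: 147 days at 3% → €1,346,000 × 3% × 147/366 = €16,218.1967
2000-05-27 to 2000-12-31: 219 days at 2.25% → €1,346,000 × 2.25% × 219/366 = €18,121.3525
Total = €34,339.5492

€34,339.55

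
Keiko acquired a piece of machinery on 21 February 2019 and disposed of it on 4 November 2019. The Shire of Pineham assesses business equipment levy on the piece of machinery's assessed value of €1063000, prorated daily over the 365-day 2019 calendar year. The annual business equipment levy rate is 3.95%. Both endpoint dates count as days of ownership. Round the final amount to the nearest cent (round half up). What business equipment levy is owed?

€29564.51

Days held (21 February – 4 November 2019): 257 out of 365
Tax = €1063000 × 3.95% × 257/365 = €29564.5055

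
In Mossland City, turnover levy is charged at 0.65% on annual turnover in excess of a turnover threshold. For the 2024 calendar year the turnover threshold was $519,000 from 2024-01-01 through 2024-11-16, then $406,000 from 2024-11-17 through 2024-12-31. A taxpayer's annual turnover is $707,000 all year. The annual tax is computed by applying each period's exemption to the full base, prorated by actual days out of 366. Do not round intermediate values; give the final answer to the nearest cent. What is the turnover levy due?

2024-01-01 to 2024-11-16: 321 days, exemption $519,000 → ($707,000 − $519,000) × 0.65% × 321/366 = $1,071.7541
2024-11-17 to 2024-12-31: 45 days, exemption $406,000 → ($707,000 − $406,000) × 0.65% × 45/366 = $240.5533
Total = $1,312.3074

$1,312.31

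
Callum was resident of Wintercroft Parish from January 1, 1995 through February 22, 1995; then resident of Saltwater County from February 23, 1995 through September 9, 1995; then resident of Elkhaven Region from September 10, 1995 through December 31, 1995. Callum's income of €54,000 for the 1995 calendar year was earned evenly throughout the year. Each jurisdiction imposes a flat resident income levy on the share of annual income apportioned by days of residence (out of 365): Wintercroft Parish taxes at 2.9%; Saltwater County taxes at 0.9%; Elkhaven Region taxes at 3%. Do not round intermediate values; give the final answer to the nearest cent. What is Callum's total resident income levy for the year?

Wintercroft Parish, January 1 – February 22, 1995: 53 days → €54,000 × 2.9% × 53/365 = €227.3918
Saltwater County, February 23 – September 9, 1995: 199 days → €54,000 × 0.9% × 199/365 = €264.9699
Elkhaven Region, September 10 – December 31, 1995: 113 days → €54,000 × 3% × 113/365 = €501.5342
Total = €993.8959

€993.90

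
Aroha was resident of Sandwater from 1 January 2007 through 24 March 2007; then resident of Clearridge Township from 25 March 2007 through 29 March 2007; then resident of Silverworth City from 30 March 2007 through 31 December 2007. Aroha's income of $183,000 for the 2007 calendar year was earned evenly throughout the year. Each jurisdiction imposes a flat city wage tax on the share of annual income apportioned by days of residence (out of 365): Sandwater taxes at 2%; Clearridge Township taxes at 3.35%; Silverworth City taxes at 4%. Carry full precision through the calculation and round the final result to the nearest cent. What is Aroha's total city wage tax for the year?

$6,471.43

Sandwater, 1 January – 24 March 2007: 83 days → $183,000 × 2% × 83/365 = $832.2740
Clearridge Township, 25 March – 29 March 2007: 5 days → $183,000 × 3.35% × 5/365 = $83.9795
Silverworth City, 30 March – 31 December 2007: 277 days → $183,000 × 4% × 277/365 = $5,555.1781
Total = $6,471.4315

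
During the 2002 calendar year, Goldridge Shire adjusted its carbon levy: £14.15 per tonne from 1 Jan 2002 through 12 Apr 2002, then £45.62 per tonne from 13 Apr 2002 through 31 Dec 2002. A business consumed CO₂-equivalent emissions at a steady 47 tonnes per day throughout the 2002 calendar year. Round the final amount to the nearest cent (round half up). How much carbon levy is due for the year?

£631,743.92

1 Jan – 12 Apr 2002: 102 days × 47 tonnes/day = 4,794 tonnes at £14.15/tonne → £67,835.10
13 Apr – 31 Dec 2002: 263 days × 47 tonnes/day = 12,361 tonnes at £45.62/tonne → £563,908.82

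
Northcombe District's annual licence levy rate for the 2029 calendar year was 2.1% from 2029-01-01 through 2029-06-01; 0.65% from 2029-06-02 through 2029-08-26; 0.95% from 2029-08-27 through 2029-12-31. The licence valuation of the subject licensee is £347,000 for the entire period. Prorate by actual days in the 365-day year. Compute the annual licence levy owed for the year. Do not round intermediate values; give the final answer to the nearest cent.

£4,713.02

2029-01-01 to 2029-06-01: 152 days at 2.1% → £347,000 × 2.1% × 152/365 = £3,034.5863
2029-06-02 to 2029-08-26: 86 days at 0.65% → £347,000 × 0.65% × 86/365 = £531.4329
2029-08-27 to 2029-12-31: 127 days at 0.95% → £347,000 × 0.95% × 127/365 = £1,147.0014
Total = £4,713.0205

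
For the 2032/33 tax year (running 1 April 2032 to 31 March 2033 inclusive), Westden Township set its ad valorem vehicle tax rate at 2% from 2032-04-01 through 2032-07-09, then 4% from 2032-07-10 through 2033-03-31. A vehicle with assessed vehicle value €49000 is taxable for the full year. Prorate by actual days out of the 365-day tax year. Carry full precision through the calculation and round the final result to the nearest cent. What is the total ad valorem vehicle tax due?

€1691.51

2032-04-01 to 2032-07-09: 100 days at 2% → €49000 × 2% × 100/365 = €268.4932
2032-07-10 to 2033-03-31: 265 days at 4% → €49000 × 4% × 265/365 = €1423.0137
Total = €1691.5068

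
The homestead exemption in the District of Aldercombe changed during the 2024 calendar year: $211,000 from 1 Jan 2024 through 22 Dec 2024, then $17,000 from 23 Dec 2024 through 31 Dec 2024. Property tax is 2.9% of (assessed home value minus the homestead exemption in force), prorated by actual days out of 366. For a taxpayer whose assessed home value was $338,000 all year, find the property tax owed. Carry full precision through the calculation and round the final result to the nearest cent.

1 Jan – 22 Dec 2024: 357 days, exemption $211,000 → ($338,000 − $211,000) × 2.9% × 357/366 = $3,592.4344
23 Dec – 31 Dec 2024: 9 days, exemption $17,000 → ($338,000 − $17,000) × 2.9% × 9/366 = $228.9098
Total = $3,821.3443

$3,821.34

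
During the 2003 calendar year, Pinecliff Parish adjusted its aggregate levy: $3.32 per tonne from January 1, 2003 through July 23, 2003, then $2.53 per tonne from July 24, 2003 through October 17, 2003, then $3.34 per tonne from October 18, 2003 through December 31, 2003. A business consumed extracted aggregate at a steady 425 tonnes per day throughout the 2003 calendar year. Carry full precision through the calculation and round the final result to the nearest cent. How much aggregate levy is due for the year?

January 1 – July 23, 2003: 204 days × 425 tonnes/day = 86,700 tonnes at $3.32/tonne → $287,844.00
July 24 – October 17, 2003: 86 days × 425 tonnes/day = 36,550 tonnes at $2.53/tonne → $92,471.50
October 18 – December 31, 2003: 75 days × 425 tonnes/day = 31,875 tonnes at $3.34/tonne → $106,462.50

$486,778.00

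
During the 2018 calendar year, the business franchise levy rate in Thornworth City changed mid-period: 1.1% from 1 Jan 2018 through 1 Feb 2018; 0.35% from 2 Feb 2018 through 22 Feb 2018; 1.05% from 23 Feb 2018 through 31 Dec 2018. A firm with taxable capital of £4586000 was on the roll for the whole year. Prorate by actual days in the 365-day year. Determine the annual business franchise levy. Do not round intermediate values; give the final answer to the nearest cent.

£46507.07

1 Jan – 1 Feb 2018: 32 days at 1.1% → £4586000 × 1.1% × 32/365 = £4422.6630
2 Feb – 22 Feb 2018: 21 days at 0.35% → £4586000 × 0.35% × 21/365 = £923.4822
23 Feb – 31 Dec 2018: 312 days at 1.05% → £4586000 × 1.05% × 312/365 = £41160.9205
Total = £46507.0658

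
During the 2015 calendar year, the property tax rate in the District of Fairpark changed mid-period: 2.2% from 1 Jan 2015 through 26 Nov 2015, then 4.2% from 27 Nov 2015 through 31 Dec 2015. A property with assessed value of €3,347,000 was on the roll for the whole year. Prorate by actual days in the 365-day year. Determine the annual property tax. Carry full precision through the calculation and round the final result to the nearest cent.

€80,052.90

1 Jan – 26 Nov 2015: 330 days at 2.2% → €3,347,000 × 2.2% × 330/365 = €66,573.2055
27 Nov – 31 Dec 2015: 35 days at 4.2% → €3,347,000 × 4.2% × 35/365 = €13,479.6986
Total = €80,052.9041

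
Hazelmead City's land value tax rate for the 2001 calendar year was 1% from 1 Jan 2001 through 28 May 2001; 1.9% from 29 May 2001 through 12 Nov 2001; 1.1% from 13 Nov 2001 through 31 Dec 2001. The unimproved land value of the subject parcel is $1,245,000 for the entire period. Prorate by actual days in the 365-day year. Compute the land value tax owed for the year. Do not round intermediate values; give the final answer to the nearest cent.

$17,774.51

1 Jan – 28 May 2001: 148 days at 1% → $1,245,000 × 1% × 148/365 = $5,048.2192
29 May – 12 Nov 2001: 168 days at 1.9% → $1,245,000 × 1.9% × 168/365 = $10,887.7808
13 Nov – 31 Dec 2001: 49 days at 1.1% → $1,245,000 × 1.1% × 49/365 = $1,838.5068
Total = $17,774.5068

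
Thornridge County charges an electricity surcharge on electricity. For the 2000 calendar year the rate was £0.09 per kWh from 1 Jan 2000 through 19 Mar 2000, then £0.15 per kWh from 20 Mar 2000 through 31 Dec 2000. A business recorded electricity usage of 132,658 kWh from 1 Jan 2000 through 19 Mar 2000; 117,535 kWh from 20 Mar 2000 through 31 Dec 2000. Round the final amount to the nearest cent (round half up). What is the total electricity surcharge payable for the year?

£29569.47

1 Jan – 19 Mar 2000: 132,658 kWh at £0.09/kWh → £11939.22
20 Mar – 31 Dec 2000: 117,535 kWh at £0.15/kWh → £17630.25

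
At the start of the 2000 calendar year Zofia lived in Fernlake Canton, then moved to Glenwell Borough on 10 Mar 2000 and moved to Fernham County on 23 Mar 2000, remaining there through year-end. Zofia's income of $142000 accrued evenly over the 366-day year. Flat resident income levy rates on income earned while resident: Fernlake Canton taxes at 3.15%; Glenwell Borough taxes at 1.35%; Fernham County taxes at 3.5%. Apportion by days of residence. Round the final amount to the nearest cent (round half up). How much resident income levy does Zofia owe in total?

$4767.86

Fernlake Canton, 1 Jan – 9 Mar 2000: 69 days → $142000 × 3.15% × 69/366 = $843.2705
Glenwell Borough, 10 Mar – 22 Mar 2000: 13 days → $142000 × 1.35% × 13/366 = $68.0902
Fernham County, 23 Mar – 31 Dec 2000: 284 days → $142000 × 3.5% × 284/366 = $3856.5027
Total = $4767.8634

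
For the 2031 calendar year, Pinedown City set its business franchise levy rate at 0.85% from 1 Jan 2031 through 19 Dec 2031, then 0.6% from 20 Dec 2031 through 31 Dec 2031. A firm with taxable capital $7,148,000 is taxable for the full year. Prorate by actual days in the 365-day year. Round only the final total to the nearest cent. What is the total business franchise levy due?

$60,170.49

1 Jan – 19 Dec 2031: 353 days at 0.85% → $7,148,000 × 0.85% × 353/365 = $58,760.4767
20 Dec – 31 Dec 2031: 12 days at 0.6% → $7,148,000 × 0.6% × 12/365 = $1,410.0164
Total = $60,170.4932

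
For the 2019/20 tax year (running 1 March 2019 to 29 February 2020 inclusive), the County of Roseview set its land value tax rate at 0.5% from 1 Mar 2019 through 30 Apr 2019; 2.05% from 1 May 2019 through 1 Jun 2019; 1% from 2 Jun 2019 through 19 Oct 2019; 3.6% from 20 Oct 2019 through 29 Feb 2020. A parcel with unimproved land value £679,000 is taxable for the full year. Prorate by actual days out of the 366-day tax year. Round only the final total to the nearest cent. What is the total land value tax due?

£13,262.76

1 Mar – 30 Apr 2019: 61 days at 0.5% → £679,000 × 0.5% × 61/366 = £565.8333
1 May – 1 Jun 2019: 32 days at 2.05% → £679,000 × 2.05% × 32/366 = £1,217.0055
2 Jun – 19 Oct 2019: 140 days at 1% → £679,000 × 1% × 140/366 = £2,597.2678
20 Oct 2019 – 29 Feb 2020: 133 days at 3.6% → £679,000 × 3.6% × 133/366 = £8,882.6557
Total = £13,262.7623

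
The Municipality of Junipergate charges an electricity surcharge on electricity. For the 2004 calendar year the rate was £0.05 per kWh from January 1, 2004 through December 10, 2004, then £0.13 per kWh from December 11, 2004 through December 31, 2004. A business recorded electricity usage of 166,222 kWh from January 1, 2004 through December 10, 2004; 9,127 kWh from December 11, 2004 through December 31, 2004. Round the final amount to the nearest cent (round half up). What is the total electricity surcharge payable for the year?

£9,497.61

January 1 – December 10, 2004: 166,222 kWh at £0.05/kWh → £8,311.10
December 11 – December 31, 2004: 9,127 kWh at £0.13/kWh → £1,186.51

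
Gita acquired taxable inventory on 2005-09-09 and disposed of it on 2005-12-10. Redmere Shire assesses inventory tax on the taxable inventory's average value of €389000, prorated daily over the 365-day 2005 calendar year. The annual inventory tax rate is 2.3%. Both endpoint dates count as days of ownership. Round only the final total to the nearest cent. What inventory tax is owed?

Days held (2005-09-09 to 2005-12-10): 93 out of 365
Tax = €389000 × 2.3% × 93/365 = €2279.6466

€2279.65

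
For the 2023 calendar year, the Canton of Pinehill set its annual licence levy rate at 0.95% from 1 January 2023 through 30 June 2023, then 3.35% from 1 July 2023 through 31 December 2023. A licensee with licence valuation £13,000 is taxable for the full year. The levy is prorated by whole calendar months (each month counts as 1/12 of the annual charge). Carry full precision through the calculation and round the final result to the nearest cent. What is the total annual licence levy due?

1 January – 30 June 2023: 6 months at 0.95% → £13,000 × 0.95% × 6/12 = £61.7500
1 July – 31 December 2023: 6 months at 3.35% → £13,000 × 3.35% × 6/12 = £217.7500
Total = £279.5000

£279.50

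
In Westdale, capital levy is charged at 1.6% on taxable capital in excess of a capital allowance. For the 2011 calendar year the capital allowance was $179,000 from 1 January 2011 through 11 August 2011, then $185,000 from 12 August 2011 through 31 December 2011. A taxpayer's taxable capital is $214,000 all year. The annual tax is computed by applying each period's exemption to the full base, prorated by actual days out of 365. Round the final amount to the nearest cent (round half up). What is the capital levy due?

$522.65

1 January – 11 August 2011: 223 days, exemption $179,000 → ($214,000 − $179,000) × 1.6% × 223/365 = $342.1370
12 August – 31 December 2011: 142 days, exemption $185,000 → ($214,000 − $185,000) × 1.6% × 142/365 = $180.5151
Total = $522.6521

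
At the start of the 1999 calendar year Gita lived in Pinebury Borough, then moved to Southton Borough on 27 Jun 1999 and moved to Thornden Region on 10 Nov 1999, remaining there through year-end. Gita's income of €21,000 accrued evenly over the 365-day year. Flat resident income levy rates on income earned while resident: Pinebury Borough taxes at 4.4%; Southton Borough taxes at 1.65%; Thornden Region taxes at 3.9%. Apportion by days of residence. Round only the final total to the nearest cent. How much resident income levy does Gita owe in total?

Pinebury Borough, 1 Jan – 26 Jun 1999: 177 days → €21,000 × 4.4% × 177/365 = €448.0767
Southton Borough, 27 Jun – 9 Nov 1999: 136 days → €21,000 × 1.65% × 136/365 = €129.1068
Thornden Region, 10 Nov – 31 Dec 1999: 52 days → €21,000 × 3.9% × 52/365 = €116.6795
Total = €693.8630

€693.86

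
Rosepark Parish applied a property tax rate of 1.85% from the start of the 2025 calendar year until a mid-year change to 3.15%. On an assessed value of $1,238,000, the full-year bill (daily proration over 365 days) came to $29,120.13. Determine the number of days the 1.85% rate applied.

224 days

Let d = days at the first rate; then 365 − d days at the second rate.
$1,238,000 × [1.85%·d + 3.15%·(365−d)] / 365 = $29,120.13
Solving gives d = 224, so the new rate took effect on 13 Aug 2025.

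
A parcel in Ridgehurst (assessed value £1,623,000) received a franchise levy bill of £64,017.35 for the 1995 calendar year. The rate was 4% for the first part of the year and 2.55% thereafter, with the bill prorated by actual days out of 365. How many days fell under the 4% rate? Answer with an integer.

351 days

Let d = days at the first rate; then 365 − d days at the second rate.
£1,623,000 × [4%·d + 2.55%·(365−d)] / 365 = £64,017.35
Solving gives d = 351, so the new rate took effect on 18 Dec 1995.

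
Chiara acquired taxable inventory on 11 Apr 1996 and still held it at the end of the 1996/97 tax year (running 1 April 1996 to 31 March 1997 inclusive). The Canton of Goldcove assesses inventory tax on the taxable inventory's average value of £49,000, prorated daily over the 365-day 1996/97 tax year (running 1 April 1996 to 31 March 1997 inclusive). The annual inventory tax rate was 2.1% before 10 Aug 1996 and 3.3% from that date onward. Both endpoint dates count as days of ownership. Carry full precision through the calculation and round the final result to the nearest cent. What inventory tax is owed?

£1,377.77

11 Apr – 9 Aug 1996: 121 days at 2.1% → £49,000 × 2.1% × 121/365 = £341.1205
10 Aug 1996 – 31 Mar 1997: 234 days at 3.3% → £49,000 × 3.3% × 234/365 = £1,036.6521
Total = £1,377.7726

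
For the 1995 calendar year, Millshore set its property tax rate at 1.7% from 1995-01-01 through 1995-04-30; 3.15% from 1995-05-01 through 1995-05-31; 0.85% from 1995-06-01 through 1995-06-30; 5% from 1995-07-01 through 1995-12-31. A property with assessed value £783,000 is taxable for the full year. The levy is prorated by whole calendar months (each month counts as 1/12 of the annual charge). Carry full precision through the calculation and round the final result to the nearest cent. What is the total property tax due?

1995-01-01 to 1995-04-30: 4 months at 1.7% → £783,000 × 1.7% × 4/12 = £4,437.0000
1995-05-01 to 1995-05-31: 1 month at 3.15% → £783,000 × 3.15% × 1/12 = £2,055.3750
1995-06-01 to 1995-06-30: 1 month at 0.85% → £783,000 × 0.85% × 1/12 = £554.6250
1995-07-01 to 1995-12-31: 6 months at 5% → £783,000 × 5% × 6/12 = £19,575.0000
Total = £26,622.0000

£26,622.00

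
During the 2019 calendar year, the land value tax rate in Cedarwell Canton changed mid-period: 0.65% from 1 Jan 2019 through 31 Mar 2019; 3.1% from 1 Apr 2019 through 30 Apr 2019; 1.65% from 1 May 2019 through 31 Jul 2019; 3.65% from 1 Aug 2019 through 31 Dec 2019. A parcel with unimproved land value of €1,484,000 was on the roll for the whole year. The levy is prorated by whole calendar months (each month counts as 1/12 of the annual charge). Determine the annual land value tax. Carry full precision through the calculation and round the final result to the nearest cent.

€34,935.83

1 Jan – 31 Mar 2019: 3 months at 0.65% → €1,484,000 × 0.65% × 3/12 = €2,411.5000
1 Apr – 30 Apr 2019: 1 month at 3.1% → €1,484,000 × 3.1% × 1/12 = €3,833.6667
1 May – 31 Jul 2019: 3 months at 1.65% → €1,484,000 × 1.65% × 3/12 = €6,121.5000
1 Aug – 31 Dec 2019: 5 months at 3.65% → €1,484,000 × 3.65% × 5/12 = €22,569.1667
Total = €34,935.8333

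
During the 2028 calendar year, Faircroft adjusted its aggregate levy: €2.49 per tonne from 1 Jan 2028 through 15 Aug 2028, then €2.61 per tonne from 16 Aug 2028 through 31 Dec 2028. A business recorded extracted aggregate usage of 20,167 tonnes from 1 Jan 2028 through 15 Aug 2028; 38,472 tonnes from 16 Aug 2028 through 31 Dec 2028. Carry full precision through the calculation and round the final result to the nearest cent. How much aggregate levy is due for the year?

1 Jan – 15 Aug 2028: 20,167 tonnes at €2.49/tonne → €50,215.83
16 Aug – 31 Dec 2028: 38,472 tonnes at €2.61/tonne → €100,411.92

€150,627.75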